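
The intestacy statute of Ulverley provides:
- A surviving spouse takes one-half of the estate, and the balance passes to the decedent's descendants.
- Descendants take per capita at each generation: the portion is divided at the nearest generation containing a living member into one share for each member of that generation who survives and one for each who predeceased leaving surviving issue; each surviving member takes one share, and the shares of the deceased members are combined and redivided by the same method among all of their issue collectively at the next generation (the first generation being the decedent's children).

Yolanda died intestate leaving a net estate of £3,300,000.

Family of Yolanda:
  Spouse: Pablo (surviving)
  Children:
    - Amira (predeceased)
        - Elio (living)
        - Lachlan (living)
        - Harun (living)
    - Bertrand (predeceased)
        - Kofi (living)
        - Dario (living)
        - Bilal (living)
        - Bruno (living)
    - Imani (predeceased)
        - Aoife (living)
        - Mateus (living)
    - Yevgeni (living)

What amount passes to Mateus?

Mateus receives £137,500.

Pablo takes one-half of £3,300,000 = £1,650,000. The remaining £1,650,000 passes to the descendants.
The descendants' portion (£1,650,000) is divided at the children's generation into 4 shares of £412,500. Yevgeni takes £412,500. The 3 shares of the deceased (Amira, Bertrand, and Imani) are combined into a pool of £1,237,500.
That pool (£1,237,500) is divided at the grandchildren's generation equally among Elio, Lachlan, Harun, Kofi, Dario, Bilal, Bruno, Aoife, and Mateus: £137,500 each.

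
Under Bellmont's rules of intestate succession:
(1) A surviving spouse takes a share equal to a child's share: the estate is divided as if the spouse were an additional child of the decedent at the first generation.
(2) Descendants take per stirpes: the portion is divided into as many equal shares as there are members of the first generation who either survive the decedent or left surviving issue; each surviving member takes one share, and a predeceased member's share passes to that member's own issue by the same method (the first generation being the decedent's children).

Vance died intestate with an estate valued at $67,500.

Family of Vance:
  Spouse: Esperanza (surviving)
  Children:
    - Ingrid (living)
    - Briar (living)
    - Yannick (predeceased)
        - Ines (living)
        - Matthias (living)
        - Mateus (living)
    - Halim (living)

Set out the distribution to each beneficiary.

Esperanza: $13,500; Ingrid: $13,500; Briar: $13,500; Ines: $4,500; Matthias: $4,500; Mateus: $4,500; Halim: $13,500

The spouse counts as an additional share at the children's level, so there are 5 primary shares of $13,500. Esperanza takes one such share ($13,500).
The children's combined portion ($54,000) is divided into 4 shares of $13,500: Ingrid, Briar, and Halim each take $13,500; Yannick's $13,500 share passes to Yannick's issue.
Yannick's share ($13,500) is divided into 3 shares of $4,500: Ines, Matthias, and Mateus each take $4,500.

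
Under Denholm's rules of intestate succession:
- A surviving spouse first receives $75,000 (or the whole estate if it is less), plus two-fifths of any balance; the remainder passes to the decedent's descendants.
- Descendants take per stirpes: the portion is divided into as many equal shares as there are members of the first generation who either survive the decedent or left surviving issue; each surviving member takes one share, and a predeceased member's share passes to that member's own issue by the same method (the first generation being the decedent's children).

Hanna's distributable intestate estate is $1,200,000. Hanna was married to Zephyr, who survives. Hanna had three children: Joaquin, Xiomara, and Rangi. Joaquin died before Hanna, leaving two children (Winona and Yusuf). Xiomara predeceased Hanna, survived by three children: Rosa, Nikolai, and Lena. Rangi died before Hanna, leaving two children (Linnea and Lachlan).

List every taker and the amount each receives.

Zephyr: $525,000; Winona: $112,500; Yusuf: $112,500; Rosa: $75,000; Nikolai: $75,000; Lena: $75,000; Linnea: $112,500; Lachlan: $112,500

Zephyr first takes $75,000, leaving a balance of $1,125,000. Zephyr then takes two-fifths of the balance ($450,000), for a total of $525,000. The remaining $675,000 passes to the descendants.
The descendants' portion ($675,000) is divided into 3 shares of $225,000: Joaquin's $225,000 share passes to Joaquin's issue; Xiomara's $225,000 share passes to Xiomara's issue; Rangi's $225,000 share passes to Rangi's issue.
Joaquin's share ($225,000) is divided into 2 shares of $112,500: Winona and Yusuf each take $112,500.
Xiomara's share ($225,000) is divided into 3 shares of $75,000: Rosa, Nikolai, and Lena each take $75,000.
Rangi's share ($225,000) is divided into 2 shares of $112,500: Linnea and Lachlan each take $112,500.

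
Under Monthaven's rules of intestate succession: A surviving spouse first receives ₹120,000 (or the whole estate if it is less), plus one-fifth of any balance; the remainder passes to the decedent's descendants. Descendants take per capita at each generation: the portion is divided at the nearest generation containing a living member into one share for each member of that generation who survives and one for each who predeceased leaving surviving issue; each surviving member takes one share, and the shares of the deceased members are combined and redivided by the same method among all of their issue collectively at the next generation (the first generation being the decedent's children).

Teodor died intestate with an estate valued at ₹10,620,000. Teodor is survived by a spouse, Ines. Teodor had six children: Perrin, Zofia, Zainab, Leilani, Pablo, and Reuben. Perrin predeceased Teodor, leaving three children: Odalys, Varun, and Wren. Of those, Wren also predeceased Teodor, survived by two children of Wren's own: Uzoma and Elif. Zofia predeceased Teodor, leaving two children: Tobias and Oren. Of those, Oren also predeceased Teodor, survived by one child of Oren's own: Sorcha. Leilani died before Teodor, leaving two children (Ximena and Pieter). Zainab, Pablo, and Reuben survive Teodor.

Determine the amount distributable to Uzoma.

Ines first takes ₹120,000, leaving a balance of ₹10,500,000. Ines then takes one-fifth of the balance (₹2,100,000), for a total of ₹2,220,000. The remaining ₹8,400,000 passes to the descendants.
The descendants' portion (₹8,400,000) is divided at the children's generation into 6 shares of ₹1,400,000. Zainab, Pablo, and Reuben each take ₹1,400,000. The 3 shares of the deceased (Perrin, Zofia, and Leilani) are combined into a pool of ₹4,200,000.
That pool (₹4,200,000) is divided at the grandchildren's generation into 7 shares of ₹600,000. Odalys, Varun, Tobias, Ximena, and Pieter each take ₹600,000. The 2 shares of the deceased (Wren and Oren) are combined into a pool of ₹1,200,000.
That pool (₹1,200,000) is divided at the great-grandchildren's generation equally among Uzoma, Elif, and Sorcha: ₹400,000 each.

Uzoma receives ₹400,000.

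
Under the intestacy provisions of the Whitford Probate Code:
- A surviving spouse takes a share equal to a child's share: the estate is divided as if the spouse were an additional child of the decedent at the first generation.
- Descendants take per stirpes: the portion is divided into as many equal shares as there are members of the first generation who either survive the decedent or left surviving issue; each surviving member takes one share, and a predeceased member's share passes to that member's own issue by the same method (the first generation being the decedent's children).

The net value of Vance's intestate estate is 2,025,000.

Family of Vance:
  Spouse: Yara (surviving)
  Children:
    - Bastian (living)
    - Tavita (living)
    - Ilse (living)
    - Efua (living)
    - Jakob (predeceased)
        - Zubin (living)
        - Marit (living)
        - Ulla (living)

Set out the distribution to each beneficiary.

Yara: 337,500; Bastian: 337,500; Tavita: 337,500; Ilse: 337,500; Efua: 337,500; Zubin: 112,500; Marit: 112,500; Ulla: 112,500

The spouse counts as an additional share at the children's level, so there are 6 primary shares of 337,500. Yara takes one such share (337,500).
The children's combined portion (1,687,500) is divided into 5 shares of 337,500: Bastian, Tavita, Ilse, and Efua each take 337,500; Jakob's 337,500 share passes to Jakob's issue.
Jakob's share (337,500) is divided into 3 shares of 112,500: Zubin, Marit, and Ulla each take 112,500.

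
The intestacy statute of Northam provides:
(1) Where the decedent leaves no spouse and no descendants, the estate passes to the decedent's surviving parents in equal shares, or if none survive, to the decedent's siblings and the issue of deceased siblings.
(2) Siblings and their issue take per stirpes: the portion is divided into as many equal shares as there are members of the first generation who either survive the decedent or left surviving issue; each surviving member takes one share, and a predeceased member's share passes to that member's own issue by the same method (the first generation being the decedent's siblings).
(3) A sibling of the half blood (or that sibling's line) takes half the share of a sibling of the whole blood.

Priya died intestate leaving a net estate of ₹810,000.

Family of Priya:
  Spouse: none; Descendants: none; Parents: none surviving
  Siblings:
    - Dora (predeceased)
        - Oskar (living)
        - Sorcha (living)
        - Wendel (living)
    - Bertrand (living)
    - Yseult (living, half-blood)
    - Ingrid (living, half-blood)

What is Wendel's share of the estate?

Wendel receives ₹90,000.

The entire ₹810,000 passes to the siblings and their issue.
Counting each half-blood sibling's line as half a unit, there are 3 units in ₹810,000, so one unit is ₹270,000. Whole-blood lines (Dora and Bertrand) take ₹270,000 each; half-blood lines (Yseult and Ingrid) take ₹135,000 each.
Dora's share (₹270,000) is divided into 3 shares of ₹90,000: Oskar, Sorcha, and Wendel each take ₹90,000.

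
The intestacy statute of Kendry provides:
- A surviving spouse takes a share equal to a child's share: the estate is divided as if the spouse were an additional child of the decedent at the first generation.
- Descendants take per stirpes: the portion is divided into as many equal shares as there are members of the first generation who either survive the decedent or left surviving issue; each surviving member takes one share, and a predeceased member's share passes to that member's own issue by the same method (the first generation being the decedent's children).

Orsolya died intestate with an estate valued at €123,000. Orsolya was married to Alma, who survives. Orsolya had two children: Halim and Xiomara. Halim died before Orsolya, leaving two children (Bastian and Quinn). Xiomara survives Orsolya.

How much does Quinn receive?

Quinn receives €20,500.

The spouse counts as an additional share at the children's level, so there are 3 primary shares of €41,000. Alma takes one such share (€41,000).
The children's combined portion (€82,000) is divided into 2 shares of €41,000: Xiomara takes €41,000; Halim's €41,000 share passes to Halim's issue.
Halim's share (€41,000) is divided into 2 shares of €20,500: Bastian and Quinn each take €20,500.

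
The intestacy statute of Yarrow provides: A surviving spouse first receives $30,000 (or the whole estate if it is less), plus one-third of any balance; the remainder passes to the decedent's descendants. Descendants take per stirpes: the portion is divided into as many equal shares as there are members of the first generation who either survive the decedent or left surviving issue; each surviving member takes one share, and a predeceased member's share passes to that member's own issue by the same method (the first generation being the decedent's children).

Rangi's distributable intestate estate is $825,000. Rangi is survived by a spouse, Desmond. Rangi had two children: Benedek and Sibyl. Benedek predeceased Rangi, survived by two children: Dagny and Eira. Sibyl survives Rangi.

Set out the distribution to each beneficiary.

Desmond first takes $30,000, leaving a balance of $795,000. Desmond then takes one-third of the balance ($265,000), for a total of $295,000. The remaining $530,000 passes to the descendants.
The descendants' portion ($530,000) is divided into 2 shares of $265,000: Sibyl takes $265,000; Benedek's $265,000 share passes to Benedek's issue.
Benedek's share ($265,000) is divided into 2 shares of $132,500: Dagny and Eira each take $132,500.

Desmond: $295,000; Dagny: $132,500; Eira: $132,500; Sibyl: $265,000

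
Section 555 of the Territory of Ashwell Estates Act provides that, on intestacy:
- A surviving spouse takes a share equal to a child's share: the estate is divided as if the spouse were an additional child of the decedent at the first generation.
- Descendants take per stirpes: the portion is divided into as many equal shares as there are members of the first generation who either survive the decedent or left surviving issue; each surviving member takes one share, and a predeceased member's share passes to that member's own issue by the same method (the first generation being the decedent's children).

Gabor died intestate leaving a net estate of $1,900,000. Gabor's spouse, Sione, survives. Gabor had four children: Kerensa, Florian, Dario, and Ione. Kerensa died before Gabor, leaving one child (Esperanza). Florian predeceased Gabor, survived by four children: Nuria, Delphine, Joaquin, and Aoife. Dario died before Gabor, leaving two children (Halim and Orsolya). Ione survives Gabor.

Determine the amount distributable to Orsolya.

Orsolya receives $190,000.

The spouse counts as an additional share at the children's level, so there are 5 primary shares of $380,000. Sione takes one such share ($380,000).
The children's combined portion ($1,520,000) is divided into 4 shares of $380,000: Ione takes $380,000; Kerensa's $380,000 share passes to Kerensa's issue; Florian's $380,000 share passes to Florian's issue; Dario's $380,000 share passes to Dario's issue.
Kerensa's share ($380,000) passes entirely to Esperanza.
Florian's share ($380,000) is divided into 4 shares of $95,000: Nuria, Delphine, Joaquin, and Aoife each take $95,000.
Dario's share ($380,000) is divided into 2 shares of $190,000: Halim and Orsolya each take $190,000.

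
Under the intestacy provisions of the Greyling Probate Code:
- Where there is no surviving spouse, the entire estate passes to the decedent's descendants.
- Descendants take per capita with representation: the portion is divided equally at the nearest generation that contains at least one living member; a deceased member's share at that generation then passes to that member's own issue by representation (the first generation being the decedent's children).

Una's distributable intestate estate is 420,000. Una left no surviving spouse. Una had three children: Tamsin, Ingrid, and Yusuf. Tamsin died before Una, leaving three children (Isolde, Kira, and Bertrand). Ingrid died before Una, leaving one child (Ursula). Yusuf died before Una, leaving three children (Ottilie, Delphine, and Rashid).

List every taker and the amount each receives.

Isolde: 60,000; Kira: 60,000; Bertrand: 60,000; Ursula: 60,000; Ottilie: 60,000; Delphine: 60,000; Rashid: 60,000

The entire 420,000 passes to the descendants.
No child survives, so the initial division is made at the grandchildren's generation.
That amount (420,000) is divided into 7 shares of 60,000: Isolde, Kira, Bertrand, Ursula, Ottilie, Delphine, and Rashid each take 60,000.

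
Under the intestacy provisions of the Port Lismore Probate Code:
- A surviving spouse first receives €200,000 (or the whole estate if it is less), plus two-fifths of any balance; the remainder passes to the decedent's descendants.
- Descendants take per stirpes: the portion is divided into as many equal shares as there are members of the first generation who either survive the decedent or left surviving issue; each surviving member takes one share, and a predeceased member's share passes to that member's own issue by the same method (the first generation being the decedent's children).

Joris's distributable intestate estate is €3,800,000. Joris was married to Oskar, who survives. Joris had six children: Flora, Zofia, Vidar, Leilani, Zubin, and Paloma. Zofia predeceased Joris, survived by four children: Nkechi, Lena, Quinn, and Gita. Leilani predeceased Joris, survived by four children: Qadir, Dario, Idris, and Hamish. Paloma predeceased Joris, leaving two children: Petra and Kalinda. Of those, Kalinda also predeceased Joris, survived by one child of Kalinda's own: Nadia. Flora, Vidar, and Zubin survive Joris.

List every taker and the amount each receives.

Oskar: €1,640,000; Flora: €360,000; Nkechi: €90,000; Lena: €90,000; Quinn: €90,000; Gita: €90,000; Vidar: €360,000; Qadir: €90,000; Dario: €90,000; Idris: €90,000; Hamish: €90,000; Zubin: €360,000; Petra: €180,000; Nadia: €180,000

Oskar first takes €200,000, leaving a balance of €3,600,000. Oskar then takes two-fifths of the balance (€1,440,000), for a total of €1,640,000. The remaining €2,160,000 passes to the descendants.
The descendants' portion (€2,160,000) is divided into 6 shares of €360,000: Flora, Vidar, and Zubin each take €360,000; Zofia's €360,000 share passes to Zofia's issue; Leilani's €360,000 share passes to Leilani's issue; Paloma's €360,000 share passes to Paloma's issue.
Zofia's share (€360,000) is divided into 4 shares of €90,000: Nkechi, Lena, Quinn, and Gita each take €90,000.
Leilani's share (€360,000) is divided into 4 shares of €90,000: Qadir, Dario, Idris, and Hamish each take €90,000.
Paloma's share (€360,000) is divided into 2 shares of €180,000: Petra takes €180,000; Kalinda's €180,000 share passes to Kalinda's issue.
Kalinda's share (€180,000) passes entirely to Nadia.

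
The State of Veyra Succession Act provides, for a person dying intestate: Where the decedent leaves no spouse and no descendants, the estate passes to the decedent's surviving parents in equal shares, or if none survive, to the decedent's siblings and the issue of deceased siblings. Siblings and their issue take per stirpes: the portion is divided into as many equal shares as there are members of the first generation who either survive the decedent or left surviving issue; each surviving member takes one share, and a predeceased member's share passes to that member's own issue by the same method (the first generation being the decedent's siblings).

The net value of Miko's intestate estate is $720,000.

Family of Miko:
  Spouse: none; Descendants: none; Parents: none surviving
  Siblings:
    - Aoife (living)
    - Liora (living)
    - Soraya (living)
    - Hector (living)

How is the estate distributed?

Aoife: $180,000; Liora: $180,000; Soraya: $180,000; Hector: $180,000

The entire $720,000 passes to the siblings and their issue.
That amount ($720,000) is divided into 4 shares of $180,000: Aoife, Liora, Soraya, and Hector each take $180,000.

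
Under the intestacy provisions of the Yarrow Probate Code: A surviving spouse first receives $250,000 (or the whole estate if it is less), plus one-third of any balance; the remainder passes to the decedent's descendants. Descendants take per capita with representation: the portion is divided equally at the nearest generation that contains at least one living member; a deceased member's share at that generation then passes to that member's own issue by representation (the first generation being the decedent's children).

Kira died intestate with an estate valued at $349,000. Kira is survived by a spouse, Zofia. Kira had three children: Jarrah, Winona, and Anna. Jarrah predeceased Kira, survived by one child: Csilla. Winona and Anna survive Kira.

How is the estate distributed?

Zofia first takes $250,000, leaving a balance of $99,000. Zofia then takes one-third of the balance ($33,000), for a total of $283,000. The remaining $66,000 passes to the descendants.
The descendants' portion ($66,000) is divided into 3 shares of $22,000: Winona and Anna each take $22,000; Jarrah's $22,000 share passes to Jarrah's issue.
Jarrah's share ($22,000) passes entirely to Csilla.

Zofia: $283,000; Csilla: $22,000; Winona: $22,000; Anna: $22,000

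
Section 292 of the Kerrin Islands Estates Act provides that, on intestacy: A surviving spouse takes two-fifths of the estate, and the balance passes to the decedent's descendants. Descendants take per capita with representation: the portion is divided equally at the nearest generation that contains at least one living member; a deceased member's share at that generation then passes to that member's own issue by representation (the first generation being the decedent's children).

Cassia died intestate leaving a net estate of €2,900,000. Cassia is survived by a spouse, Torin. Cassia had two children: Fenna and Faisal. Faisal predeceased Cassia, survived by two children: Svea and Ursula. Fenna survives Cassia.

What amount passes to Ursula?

Ursula receives €435,000.

Torin takes two-fifths of €2,900,000 = €1,160,000. The remaining €1,740,000 passes to the descendants.
The descendants' portion (€1,740,000) is divided into 2 shares of €870,000: Fenna takes €870,000; Faisal's €870,000 share passes to Faisal's issue.
Faisal's share (€870,000) is divided into 2 shares of €435,000: Svea and Ursula each take €435,000.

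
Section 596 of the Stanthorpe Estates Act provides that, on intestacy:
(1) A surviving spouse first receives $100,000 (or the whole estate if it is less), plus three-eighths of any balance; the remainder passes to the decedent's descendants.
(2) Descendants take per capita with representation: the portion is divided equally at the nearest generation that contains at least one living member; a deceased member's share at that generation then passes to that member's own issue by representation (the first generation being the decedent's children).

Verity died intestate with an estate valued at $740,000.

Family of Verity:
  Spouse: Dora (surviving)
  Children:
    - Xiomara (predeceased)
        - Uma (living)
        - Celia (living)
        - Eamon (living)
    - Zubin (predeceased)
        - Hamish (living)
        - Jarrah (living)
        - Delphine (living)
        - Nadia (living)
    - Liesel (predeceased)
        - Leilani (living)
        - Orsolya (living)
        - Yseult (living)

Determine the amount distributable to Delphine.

Dora first takes $100,000, leaving a balance of $640,000. Dora then takes three-eighths of the balance ($240,000), for a total of $340,000. The remaining $400,000 passes to the descendants.
No child survives, so the initial division is made at the grandchildren's generation.
The descendants' portion ($400,000) is divided into 10 shares of $40,000: Uma, Celia, Eamon, Hamish, Jarrah, Delphine, Nadia, Leilani, Orsolya, and Yseult each take $40,000.

Delphine receives $40,000.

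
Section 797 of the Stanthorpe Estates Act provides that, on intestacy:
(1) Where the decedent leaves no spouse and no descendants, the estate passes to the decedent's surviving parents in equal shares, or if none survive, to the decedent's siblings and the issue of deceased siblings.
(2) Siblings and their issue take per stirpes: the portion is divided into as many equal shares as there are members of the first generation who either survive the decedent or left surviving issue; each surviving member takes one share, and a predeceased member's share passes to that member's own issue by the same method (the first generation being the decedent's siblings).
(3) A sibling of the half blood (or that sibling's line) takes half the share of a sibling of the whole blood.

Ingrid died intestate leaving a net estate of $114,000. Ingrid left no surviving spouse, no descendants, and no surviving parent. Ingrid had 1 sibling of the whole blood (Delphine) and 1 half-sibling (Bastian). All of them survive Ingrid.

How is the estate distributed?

Bastian: $38,000; Delphine: $76,000

The entire $114,000 passes to the siblings and their issue.
Counting each half-blood sibling's line as half a unit, there are 3/2 units in $114,000, so one unit is $76,000. Whole-blood lines (Delphine) take $76,000 each; half-blood lines (Bastian) take $38,000 each.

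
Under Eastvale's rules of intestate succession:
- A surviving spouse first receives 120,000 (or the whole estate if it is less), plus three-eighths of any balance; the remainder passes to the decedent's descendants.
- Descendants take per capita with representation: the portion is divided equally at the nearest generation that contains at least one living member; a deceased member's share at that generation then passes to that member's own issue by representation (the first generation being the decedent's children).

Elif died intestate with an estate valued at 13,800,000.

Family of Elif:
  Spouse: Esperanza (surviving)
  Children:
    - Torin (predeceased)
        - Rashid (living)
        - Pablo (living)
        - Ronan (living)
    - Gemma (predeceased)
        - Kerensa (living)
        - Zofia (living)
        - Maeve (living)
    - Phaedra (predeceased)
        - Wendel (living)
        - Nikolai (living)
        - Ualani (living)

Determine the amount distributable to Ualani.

Ualani receives 950,000.

Esperanza first takes 120,000, leaving a balance of 13,680,000. Esperanza then takes three-eighths of the balance (5,130,000), for a total of 5,250,000. The remaining 8,550,000 passes to the descendants.
No child survives, so the initial division is made at the grandchildren's generation.
The descendants' portion (8,550,000) is divided into 9 shares of 950,000: Rashid, Pablo, Ronan, Kerensa, Zofia, Maeve, Wendel, Nikolai, and Ualani each take 950,000.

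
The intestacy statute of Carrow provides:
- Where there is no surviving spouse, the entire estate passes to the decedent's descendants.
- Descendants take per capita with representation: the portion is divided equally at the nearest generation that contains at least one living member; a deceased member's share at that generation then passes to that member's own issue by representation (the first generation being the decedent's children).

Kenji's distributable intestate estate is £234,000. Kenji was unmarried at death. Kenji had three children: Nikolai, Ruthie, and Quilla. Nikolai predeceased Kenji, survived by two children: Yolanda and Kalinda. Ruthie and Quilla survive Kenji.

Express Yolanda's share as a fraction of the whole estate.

The entire £234,000 passes to the descendants.
That amount (£234,000) is divided into 3 shares of £78,000: Ruthie and Quilla each take £78,000; Nikolai's £78,000 share passes to Nikolai's issue.
Nikolai's share (£78,000) is divided into 2 shares of £39,000: Yolanda and Kalinda each take £39,000.

Yolanda receives 1/6 of the estate.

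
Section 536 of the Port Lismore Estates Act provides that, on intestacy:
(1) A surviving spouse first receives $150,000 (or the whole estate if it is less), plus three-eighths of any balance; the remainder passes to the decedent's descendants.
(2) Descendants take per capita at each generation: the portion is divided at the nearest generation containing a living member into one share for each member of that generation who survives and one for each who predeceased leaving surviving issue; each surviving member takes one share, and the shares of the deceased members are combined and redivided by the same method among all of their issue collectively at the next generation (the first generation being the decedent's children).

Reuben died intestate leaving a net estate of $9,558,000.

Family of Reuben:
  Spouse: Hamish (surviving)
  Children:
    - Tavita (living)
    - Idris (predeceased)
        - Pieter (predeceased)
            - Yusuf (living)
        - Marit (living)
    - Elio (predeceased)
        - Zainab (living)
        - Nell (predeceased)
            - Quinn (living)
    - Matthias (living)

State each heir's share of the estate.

Hamish first takes $150,000, leaving a balance of $9,408,000. Hamish then takes three-eighths of the balance ($3,528,000), for a total of $3,678,000. The remaining $5,880,000 passes to the descendants.
The descendants' portion ($5,880,000) is divided at the children's generation into 4 shares of $1,470,000. Tavita and Matthias each take $1,470,000. The 2 shares of the deceased (Idris and Elio) are combined into a pool of $2,940,000.
That pool ($2,940,000) is divided at the grandchildren's generation into 4 shares of $735,000. Marit and Zainab each take $735,000. The 2 shares of the deceased (Pieter and Nell) are combined into a pool of $1,470,000.
That pool ($1,470,000) is divided at the great-grandchildren's generation equally among Yusuf and Quinn: $735,000 each.

Hamish: $3,678,000; Tavita: $1,470,000; Yusuf: $735,000; Marit: $735,000; Zainab: $735,000; Quinn: $735,000; Matthias: $1,470,000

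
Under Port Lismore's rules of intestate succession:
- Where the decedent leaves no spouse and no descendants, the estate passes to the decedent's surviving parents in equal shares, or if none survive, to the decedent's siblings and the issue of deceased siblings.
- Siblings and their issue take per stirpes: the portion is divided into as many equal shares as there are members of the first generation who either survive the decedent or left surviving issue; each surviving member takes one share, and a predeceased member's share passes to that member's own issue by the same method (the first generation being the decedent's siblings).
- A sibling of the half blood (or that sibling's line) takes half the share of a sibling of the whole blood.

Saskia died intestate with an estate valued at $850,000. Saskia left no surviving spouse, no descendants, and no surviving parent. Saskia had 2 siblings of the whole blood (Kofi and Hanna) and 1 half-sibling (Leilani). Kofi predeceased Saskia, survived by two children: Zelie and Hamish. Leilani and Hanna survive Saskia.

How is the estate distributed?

The entire $850,000 passes to the siblings and their issue.
Counting each half-blood sibling's line as half a unit, there are 5/2 units in $850,000, so one unit is $340,000. Whole-blood lines (Kofi and Hanna) take $340,000 each; half-blood lines (Leilani) take $170,000 each.
Kofi's share ($340,000) is divided into 2 shares of $170,000: Zelie and Hamish each take $170,000.

Leilani: $170,000; Zelie: $170,000; Hamish: $170,000; Hanna: $340,000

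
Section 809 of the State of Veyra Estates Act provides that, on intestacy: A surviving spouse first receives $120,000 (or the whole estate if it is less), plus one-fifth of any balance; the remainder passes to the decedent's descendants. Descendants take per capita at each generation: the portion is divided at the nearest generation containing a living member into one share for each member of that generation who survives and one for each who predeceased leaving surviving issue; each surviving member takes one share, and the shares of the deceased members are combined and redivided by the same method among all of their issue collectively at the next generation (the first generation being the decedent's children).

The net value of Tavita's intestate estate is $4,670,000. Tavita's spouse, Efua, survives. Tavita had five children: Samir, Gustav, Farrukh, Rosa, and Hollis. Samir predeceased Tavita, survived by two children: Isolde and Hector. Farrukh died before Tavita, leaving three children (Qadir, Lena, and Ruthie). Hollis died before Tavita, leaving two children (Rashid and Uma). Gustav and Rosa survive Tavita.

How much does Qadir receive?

Efua first takes $120,000, leaving a balance of $4,550,000. Efua then takes one-fifth of the balance ($910,000), for a total of $1,030,000. The remaining $3,640,000 passes to the descendants.
The descendants' portion ($3,640,000) is divided at the children's generation into 5 shares of $728,000. Gustav and Rosa each take $728,000. The 3 shares of the deceased (Samir, Farrukh, and Hollis) are combined into a pool of $2,184,000.
That pool ($2,184,000) is divided at the grandchildren's generation equally among Isolde, Hector, Qadir, Lena, Ruthie, Rashid, and Uma: $312,000 each.

Qadir receives $312,000.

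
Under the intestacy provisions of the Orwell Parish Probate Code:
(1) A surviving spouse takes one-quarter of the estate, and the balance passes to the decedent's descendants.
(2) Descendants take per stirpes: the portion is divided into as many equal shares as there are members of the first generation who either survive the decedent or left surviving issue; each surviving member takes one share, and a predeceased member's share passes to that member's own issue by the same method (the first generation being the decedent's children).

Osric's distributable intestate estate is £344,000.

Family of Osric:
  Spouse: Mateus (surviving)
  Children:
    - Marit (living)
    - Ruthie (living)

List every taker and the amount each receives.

Mateus takes one-quarter of £344,000 = £86,000. The remaining £258,000 passes to the descendants.
The descendants' portion (£258,000) is divided into 2 shares of £129,000: Marit and Ruthie each take £129,000.

Mateus: £86,000; Marit: £129,000; Ruthie: £129,000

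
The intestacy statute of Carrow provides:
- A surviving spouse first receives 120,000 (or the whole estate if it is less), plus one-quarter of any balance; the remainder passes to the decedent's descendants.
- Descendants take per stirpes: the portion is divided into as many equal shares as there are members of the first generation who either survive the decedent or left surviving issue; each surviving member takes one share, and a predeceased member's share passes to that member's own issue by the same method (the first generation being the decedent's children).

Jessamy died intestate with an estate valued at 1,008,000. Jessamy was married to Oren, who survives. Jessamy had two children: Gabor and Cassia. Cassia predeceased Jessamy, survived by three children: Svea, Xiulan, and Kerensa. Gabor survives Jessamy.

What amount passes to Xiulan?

Oren first takes 120,000, leaving a balance of 888,000. Oren then takes one-quarter of the balance (222,000), for a total of 342,000. The remaining 666,000 passes to the descendants.
The descendants' portion (666,000) is divided into 2 shares of 333,000: Gabor takes 333,000; Cassia's 333,000 share passes to Cassia's issue.
Cassia's share (333,000) is divided into 3 shares of 111,000: Svea, Xiulan, and Kerensa each take 111,000.

Xiulan receives 111,000.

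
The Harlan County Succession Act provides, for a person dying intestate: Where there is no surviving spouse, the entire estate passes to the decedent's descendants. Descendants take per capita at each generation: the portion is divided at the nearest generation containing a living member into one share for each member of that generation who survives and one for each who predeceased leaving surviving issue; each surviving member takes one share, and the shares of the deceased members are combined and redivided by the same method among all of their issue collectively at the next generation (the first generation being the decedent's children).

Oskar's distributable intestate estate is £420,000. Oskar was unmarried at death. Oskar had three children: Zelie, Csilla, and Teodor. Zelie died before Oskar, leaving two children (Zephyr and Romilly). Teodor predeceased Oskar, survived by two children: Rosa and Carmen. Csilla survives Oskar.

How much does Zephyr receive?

The entire £420,000 passes to the descendants.
That amount (£420,000) is divided at the children's generation into 3 shares of £140,000. Csilla takes £140,000. The 2 shares of the deceased (Zelie and Teodor) are combined into a pool of £280,000.
That pool (£280,000) is divided at the grandchildren's generation equally among Zephyr, Romilly, Rosa, and Carmen: £70,000 each.

Zephyr receives £70,000.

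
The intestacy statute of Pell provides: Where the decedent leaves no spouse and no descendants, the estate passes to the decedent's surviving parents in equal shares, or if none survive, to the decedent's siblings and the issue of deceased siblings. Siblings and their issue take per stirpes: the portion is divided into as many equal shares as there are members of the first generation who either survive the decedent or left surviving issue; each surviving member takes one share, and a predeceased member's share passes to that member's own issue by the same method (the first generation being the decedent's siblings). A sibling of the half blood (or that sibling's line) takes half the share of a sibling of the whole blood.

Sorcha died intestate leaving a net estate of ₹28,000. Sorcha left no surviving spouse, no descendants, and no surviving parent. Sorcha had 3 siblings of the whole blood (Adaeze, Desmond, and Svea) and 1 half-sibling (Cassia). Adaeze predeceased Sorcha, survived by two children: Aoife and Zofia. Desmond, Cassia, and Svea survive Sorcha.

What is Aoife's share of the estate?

Aoife receives ₹4,000.

The entire ₹28,000 passes to the siblings and their issue.
Counting each half-blood sibling's line as half a unit, there are 7/2 units in ₹28,000, so one unit is ₹8,000. Whole-blood lines (Adaeze, Desmond, and Svea) take ₹8,000 each; half-blood lines (Cassia) take ₹4,000 each.
Adaeze's share (₹8,000) is divided into 2 shares of ₹4,000: Aoife and Zofia each take ₹4,000.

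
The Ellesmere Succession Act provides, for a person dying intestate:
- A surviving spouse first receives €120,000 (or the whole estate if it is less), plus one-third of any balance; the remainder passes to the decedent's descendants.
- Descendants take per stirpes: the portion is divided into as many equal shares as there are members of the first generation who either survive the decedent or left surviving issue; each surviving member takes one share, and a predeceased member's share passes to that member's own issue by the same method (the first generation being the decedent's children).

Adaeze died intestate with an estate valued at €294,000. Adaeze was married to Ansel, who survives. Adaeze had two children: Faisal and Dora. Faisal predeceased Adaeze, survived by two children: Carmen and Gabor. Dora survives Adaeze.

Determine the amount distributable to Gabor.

Ansel first takes €120,000, leaving a balance of €174,000. Ansel then takes one-third of the balance (€58,000), for a total of €178,000. The remaining €116,000 passes to the descendants.
The descendants' portion (€116,000) is divided into 2 shares of €58,000: Dora takes €58,000; Faisal's €58,000 share passes to Faisal's issue.
Faisal's share (€58,000) is divided into 2 shares of €29,000: Carmen and Gabor each take €29,000.

Gabor receives €29,000.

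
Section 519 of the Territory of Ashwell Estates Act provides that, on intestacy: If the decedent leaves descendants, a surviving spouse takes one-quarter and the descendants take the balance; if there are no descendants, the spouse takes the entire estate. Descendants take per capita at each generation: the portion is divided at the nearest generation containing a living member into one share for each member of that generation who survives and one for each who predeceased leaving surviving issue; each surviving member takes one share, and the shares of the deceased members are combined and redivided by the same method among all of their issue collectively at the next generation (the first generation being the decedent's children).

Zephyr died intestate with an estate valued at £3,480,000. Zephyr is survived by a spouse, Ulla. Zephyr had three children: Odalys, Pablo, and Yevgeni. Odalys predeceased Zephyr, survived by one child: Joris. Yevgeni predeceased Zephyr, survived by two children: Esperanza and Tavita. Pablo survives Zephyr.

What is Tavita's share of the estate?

Tavita receives £580,000.

Ulla takes one-quarter of £3,480,000 = £870,000. The remaining £2,610,000 passes to the descendants.
The descendants' portion (£2,610,000) is divided at the children's generation into 3 shares of £870,000. Pablo takes £870,000. The 2 shares of the deceased (Odalys and Yevgeni) are combined into a pool of £1,740,000.
That pool (£1,740,000) is divided at the grandchildren's generation equally among Joris, Esperanza, and Tavita: £580,000 each.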